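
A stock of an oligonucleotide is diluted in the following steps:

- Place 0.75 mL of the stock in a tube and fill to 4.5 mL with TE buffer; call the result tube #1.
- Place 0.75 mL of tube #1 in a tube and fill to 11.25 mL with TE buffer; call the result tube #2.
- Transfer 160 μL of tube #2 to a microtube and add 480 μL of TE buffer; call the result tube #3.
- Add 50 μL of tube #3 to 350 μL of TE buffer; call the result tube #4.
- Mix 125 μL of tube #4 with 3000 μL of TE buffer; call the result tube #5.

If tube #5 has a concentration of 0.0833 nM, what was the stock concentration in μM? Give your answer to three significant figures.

Step 1: 0.75 mL brought to 4.5 mL → factor 4.5/0.75 = 6
Step 2: 0.75 mL brought to 11.25 mL → factor 11.25/0.75 = 15
Step 3: 160 μL + 480 μL = 640 μL total → factor 640/160 = 4
Step 4: 50 μL + 350 μL = 400 μL total → factor 400/50 = 8
Step 5: 125 μL + 3000 μL = 3125 μL total → factor 3125/125 = 25
Overall dilution factor = 6 × 15 × 4 × 8 × 25 = 72000
Stock = 0.0833 nM × 72000 = 5998 nM = 6.00 μM

6.00 μM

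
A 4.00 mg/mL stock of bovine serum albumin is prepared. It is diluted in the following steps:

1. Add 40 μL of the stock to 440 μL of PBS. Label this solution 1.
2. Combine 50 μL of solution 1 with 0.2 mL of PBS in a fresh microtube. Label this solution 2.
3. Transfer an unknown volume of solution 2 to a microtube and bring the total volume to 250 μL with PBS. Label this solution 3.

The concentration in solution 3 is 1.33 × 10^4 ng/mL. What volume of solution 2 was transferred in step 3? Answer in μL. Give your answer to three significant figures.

Step 1: 40 μL + 440 μL = 480 μL total → factor 480/40 = 12
Step 2: 50 μL + 0.2 mL = 250 μL total → factor 250/50 = 5
Step 3: v brought to 250 μL → factor = 250 μL/v
Product of known-step factors = 60
Overall factor = 4.00 mg/mL / (1.33 × 10^4 ng/mL) = 300.75
Step-3 factor = 300.75 / 60 = 5.0125
v = 250 μL / 5.0125 = 49.9 μL

49.9 μL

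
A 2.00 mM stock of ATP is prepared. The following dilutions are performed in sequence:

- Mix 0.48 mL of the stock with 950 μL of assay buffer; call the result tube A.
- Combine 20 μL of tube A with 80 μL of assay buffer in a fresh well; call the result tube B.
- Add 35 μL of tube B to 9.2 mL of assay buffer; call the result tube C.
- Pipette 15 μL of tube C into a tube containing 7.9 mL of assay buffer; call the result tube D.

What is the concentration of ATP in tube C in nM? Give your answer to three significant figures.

509 nM

Step 1: 0.48 mL + 950 μL = 1.43 mL total → factor 1.43/0.48 = 2.9792
Step 2: 20 μL + 80 μL = 100 μL total → factor 100/20 = 5
Step 3: 35 μL + 9.2 mL = 9235 μL total → factor 9235/35 = 263.86
Dilution factor through tube C = 2.9792 × 5 × 263.86 = 3930.4
[tube C] = 2.00 mM / 3930.4 = 0.0005089 mM = 509 nM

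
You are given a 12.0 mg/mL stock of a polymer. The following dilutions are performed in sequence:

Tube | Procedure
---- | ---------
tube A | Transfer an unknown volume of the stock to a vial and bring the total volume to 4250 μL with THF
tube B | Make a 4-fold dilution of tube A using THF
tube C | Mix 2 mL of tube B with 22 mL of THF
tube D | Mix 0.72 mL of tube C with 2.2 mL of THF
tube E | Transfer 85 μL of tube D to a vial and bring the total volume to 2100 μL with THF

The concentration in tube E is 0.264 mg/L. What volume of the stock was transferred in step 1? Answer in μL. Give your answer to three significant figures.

Step 1: v brought to 4250 μL → factor = 4250 μL/v
Step 2: 4-fold → factor 4
Step 3: 2 mL + 22 mL = 24 mL total → factor 24/2 = 12
Step 4: 0.72 mL + 2.2 mL = 2.92 mL total → factor 2.92/0.72 = 4.0556
Step 5: 85 μL brought to 2100 μL → factor 2100/85 = 24.706
Product of known-step factors = 4809.4
Overall factor = 12.0 mg/mL / (0.264 mg/L) = 45455
Step-1 factor = 45455 / 4809.4 = 9.4512
v = 4250 μL / 9.4512 = 450 μL

450 μL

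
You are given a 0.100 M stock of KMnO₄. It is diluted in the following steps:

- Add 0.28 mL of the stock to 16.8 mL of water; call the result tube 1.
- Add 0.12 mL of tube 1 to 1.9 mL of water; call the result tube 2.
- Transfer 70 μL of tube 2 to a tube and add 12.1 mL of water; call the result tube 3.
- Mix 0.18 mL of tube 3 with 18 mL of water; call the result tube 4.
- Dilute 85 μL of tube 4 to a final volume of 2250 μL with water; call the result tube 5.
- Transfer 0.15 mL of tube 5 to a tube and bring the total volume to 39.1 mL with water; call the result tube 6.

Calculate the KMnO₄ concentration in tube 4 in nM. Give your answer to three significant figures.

Step 1: 0.28 mL + 16.8 mL = 17.08 mL total → factor 17.08/0.28 = 61
Step 2: 0.12 mL + 1.9 mL = 2.02 mL total → factor 2.02/0.12 = 16.833
Step 3: 70 μL + 12.1 mL = 12170 μL total → factor 12170/70 = 173.86
Step 4: 0.18 mL + 18 mL = 18.18 mL total → factor 18.18/0.18 = 101
Dilution factor through tube 4 = 61 × 16.833 × 173.86 × 101 = 1.8031 × 10^7
[tube 4] = 0.100 M / 1.8031 × 10^7 = 5.546 × 10^-9 M = 5.55 nM

5.55 nM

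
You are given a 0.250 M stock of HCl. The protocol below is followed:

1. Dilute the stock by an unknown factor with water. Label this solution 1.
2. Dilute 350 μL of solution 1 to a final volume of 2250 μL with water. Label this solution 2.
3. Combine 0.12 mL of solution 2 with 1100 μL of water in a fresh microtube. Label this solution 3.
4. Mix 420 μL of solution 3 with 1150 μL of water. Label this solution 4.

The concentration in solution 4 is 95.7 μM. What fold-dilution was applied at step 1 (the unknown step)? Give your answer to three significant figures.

Step 1: unknown factor x
Step 2: 350 μL brought to 2250 μL → factor 2250/350 = 6.4286
Step 3: 0.12 mL + 1100 μL = 1.22 mL total → factor 1.22/0.12 = 10.167
Step 4: 420 μL + 1150 μL = 1570 μL total → factor 1570/420 = 3.7381
Product of known-step factors = 244.31
Overall factor = 0.250 M / (95.7 μM) = 2612.3
x = 2612.3 / 244.31 = 10.7

10.7-fold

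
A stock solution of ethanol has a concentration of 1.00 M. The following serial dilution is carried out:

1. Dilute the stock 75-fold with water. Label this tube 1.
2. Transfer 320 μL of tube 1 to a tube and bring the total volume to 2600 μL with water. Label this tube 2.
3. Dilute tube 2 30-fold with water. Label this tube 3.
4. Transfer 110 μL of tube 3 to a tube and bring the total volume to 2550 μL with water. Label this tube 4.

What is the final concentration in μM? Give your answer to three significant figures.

2.36 μM

Step 1: 75-fold → factor 75
Step 2: 320 μL brought to 2600 μL → factor 2600/320 = 8.125
Step 3: 30-fold → factor 30
Step 4: 110 μL brought to 2550 μL → factor 2550/110 = 23.182
Overall dilution factor = 75 × 8.125 × 30 × 23.182 = 4.2379 × 10^5
Final = 1.00 M / 4.2379 × 10^5 = 2.360 × 10^-6 M = 2.36 μM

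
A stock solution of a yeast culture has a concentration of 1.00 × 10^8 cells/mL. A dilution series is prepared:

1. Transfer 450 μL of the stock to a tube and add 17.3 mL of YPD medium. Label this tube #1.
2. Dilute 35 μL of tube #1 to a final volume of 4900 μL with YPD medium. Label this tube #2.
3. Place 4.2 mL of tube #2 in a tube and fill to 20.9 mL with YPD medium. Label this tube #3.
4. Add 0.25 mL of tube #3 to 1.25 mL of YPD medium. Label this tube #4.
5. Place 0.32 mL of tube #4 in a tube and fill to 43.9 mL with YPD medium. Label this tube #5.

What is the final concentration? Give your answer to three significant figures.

Step 1: 450 μL + 17.3 mL = 17750 μL total → factor 17750/450 = 39.444
Step 2: 35 μL brought to 4900 μL → factor 4900/35 = 140
Step 3: 4.2 mL brought to 20.9 mL → factor 20.9/4.2 = 4.9762
Step 4: 0.25 mL + 1.25 mL = 1.5 mL total → factor 1.5/0.25 = 6
Step 5: 0.32 mL brought to 43.9 mL → factor 43.9/0.32 = 137.19
Overall dilution factor = 39.444 × 140 × 4.9762 × 6 × 137.19 = 2.2619 × 10^7
Final = 1.00 × 10^8 cells/mL / 2.2619 × 10^7 = 4.42 cells/mL

4.42 cells/mL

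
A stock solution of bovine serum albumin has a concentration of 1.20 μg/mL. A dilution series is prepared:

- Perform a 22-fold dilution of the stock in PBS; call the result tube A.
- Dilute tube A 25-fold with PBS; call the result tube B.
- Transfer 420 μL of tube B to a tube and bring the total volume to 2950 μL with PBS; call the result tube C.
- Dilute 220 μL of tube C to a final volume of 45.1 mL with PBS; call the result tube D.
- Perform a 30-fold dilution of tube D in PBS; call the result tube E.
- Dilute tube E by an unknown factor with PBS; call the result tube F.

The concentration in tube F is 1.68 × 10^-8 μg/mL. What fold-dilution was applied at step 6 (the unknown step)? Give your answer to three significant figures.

3.01-fold

Step 1: 22-fold → factor 22
Step 2: 25-fold → factor 25
Step 3: 420 μL brought to 2950 μL → factor 2950/420 = 7.0238
Step 4: 220 μL brought to 45.1 mL → factor 45100/220 = 205
Step 5: 30-fold → factor 30
Step 6: unknown factor x
Product of known-step factors = 2.3758 × 10^7
Overall factor = 1.20 μg/mL / (1.68 × 10^-8 μg/mL) = 7.1429 × 10^7
x = 7.1429 × 10^7 / 2.3758 × 10^7 = 3.01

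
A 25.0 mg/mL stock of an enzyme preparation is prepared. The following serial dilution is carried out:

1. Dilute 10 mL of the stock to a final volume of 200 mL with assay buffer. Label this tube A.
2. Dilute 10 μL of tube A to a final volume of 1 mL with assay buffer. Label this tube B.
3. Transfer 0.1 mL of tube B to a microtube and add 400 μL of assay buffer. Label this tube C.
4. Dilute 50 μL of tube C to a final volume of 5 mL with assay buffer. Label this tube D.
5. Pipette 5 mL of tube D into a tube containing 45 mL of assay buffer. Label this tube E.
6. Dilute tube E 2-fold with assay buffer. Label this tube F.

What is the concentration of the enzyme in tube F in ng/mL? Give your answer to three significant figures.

1.25 ng/mL

Step 1: 10 mL brought to 200 mL → factor 200/10 = 20
Step 2: 10 μL brought to 1 mL → factor 1000/10 = 100
Step 3: 0.1 mL + 400 μL = 0.5 mL total → factor 0.5/0.1 = 5
Step 4: 50 μL brought to 5 mL → factor 5000/50 = 100
Step 5: 5 mL + 45 mL = 50 mL total → factor 50/5 = 10
Step 6: 2-fold → factor 2
Overall dilution factor = 20 × 100 × 5 × 100 × 10 × 2 = 2 × 10^7
Final = 25.0 mg/mL / 2 × 10^7 = 1.250 × 10^-6 mg/mL = 1.25 ng/mL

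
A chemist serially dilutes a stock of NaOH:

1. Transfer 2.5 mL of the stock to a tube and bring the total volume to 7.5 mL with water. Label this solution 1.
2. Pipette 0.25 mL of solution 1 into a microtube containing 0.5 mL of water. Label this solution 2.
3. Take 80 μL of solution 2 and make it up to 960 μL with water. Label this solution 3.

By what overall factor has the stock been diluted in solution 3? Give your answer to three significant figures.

108

Step 1: 2.5 mL brought to 7.5 mL → factor 7.5/2.5 = 3
Step 2: 0.25 mL + 0.5 mL = 0.75 mL total → factor 0.75/0.25 = 3
Step 3: 80 μL brought to 960 μL → factor 960/80 = 12
Overall dilution factor = 3 × 3 × 12 = 108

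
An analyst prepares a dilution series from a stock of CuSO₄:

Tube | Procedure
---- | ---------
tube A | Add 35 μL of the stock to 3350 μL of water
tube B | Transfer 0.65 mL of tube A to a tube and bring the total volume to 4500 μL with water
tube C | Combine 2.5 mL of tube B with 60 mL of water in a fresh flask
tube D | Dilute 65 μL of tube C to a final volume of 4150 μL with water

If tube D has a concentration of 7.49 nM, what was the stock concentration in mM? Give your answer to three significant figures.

Step 1: 35 μL + 3350 μL = 3385 μL total → factor 3385/35 = 96.714
Step 2: 0.65 mL brought to 4500 μL → factor 4.5/0.65 = 6.9231
Step 3: 2.5 mL + 60 mL = 62.5 mL total → factor 62.5/2.5 = 25
Step 4: 65 μL brought to 4150 μL → factor 4150/65 = 63.846
Overall dilution factor = 96.714 × 6.9231 × 25 × 63.846 = 1.0687 × 10^6
Stock = 7.49 nM × 1.0687 × 10^6 = 8.005 × 10^6 nM = 8.00 mM

8.00 mM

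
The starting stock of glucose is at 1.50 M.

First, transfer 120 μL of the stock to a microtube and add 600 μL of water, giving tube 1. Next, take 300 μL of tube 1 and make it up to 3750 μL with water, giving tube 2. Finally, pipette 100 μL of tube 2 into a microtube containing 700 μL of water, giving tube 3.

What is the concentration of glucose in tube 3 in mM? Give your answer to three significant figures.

2.50 mM

Step 1: 120 μL + 600 μL = 720 μL total → factor 720/120 = 6
Step 2: 300 μL brought to 3750 μL → factor 3750/300 = 12.5
Step 3: 100 μL + 700 μL = 800 μL total → factor 800/100 = 8
Overall dilution factor = 6 × 12.5 × 8 = 600
Final = 1.50 M / 600 = 0.002500 M = 2.50 mM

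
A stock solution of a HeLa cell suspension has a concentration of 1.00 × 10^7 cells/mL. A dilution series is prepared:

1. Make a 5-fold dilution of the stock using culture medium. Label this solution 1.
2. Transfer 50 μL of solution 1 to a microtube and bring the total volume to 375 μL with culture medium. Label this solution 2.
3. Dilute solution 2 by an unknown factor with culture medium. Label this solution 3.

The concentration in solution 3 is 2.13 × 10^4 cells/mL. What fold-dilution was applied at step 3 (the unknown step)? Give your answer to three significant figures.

12.5-fold

Step 1: 5-fold → factor 5
Step 2: 50 μL brought to 375 μL → factor 375/50 = 7.5
Step 3: unknown factor x
Product of known-step factors = 37.5
Overall factor = 1.00 × 10^7 cells/mL / (2.13 × 10^4 cells/mL) = 469.48
x = 469.48 / 37.5 = 12.5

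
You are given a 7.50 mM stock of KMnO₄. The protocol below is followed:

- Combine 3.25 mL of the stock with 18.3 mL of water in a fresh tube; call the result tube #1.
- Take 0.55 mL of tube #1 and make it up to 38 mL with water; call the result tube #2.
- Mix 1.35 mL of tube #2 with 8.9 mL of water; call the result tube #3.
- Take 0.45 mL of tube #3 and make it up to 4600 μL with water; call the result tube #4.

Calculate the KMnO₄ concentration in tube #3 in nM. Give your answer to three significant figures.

Step 1: 3.25 mL + 18.3 mL = 21.55 mL total → factor 21.55/3.25 = 6.6308
Step 2: 0.55 mL brought to 38 mL → factor 38/0.55 = 69.091
Step 3: 1.35 mL + 8.9 mL = 10.25 mL total → factor 10.25/1.35 = 7.5926
Dilution factor through tube #3 = 6.6308 × 69.091 × 7.5926 = 3478.4
[tube #3] = 7.50 mM / 3478.4 = 0.002156 mM = 2.16 × 10^3 nM

2.16 × 10^3 nM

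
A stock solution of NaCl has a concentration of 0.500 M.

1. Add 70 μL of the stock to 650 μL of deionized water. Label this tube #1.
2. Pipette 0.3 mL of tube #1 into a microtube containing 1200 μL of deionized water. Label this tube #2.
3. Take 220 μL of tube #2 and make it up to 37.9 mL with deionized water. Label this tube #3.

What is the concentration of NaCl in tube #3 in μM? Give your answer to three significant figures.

Step 1: 70 μL + 650 μL = 720 μL total → factor 720/70 = 10.286
Step 2: 0.3 mL + 1200 μL = 1.5 mL total → factor 1.5/0.3 = 5
Step 3: 220 μL brought to 37.9 mL → factor 37900/220 = 172.27
Overall dilution factor = 10.286 × 5 × 172.27 = 8859.7
Final = 0.500 M / 8859.7 = 5.644 × 10^-5 M = 56.4 μM

56.4 μM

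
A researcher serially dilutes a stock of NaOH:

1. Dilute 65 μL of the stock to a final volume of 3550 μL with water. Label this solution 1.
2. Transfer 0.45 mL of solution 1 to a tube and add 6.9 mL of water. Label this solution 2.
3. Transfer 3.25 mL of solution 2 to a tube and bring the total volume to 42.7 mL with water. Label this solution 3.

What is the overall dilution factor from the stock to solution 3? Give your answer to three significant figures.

Step 1: 65 μL brought to 3550 μL → factor 3550/65 = 54.615
Step 2: 0.45 mL + 6.9 mL = 7.35 mL total → factor 7.35/0.45 = 16.333
Step 3: 3.25 mL brought to 42.7 mL → factor 42.7/3.25 = 13.138
Overall dilution factor = 54.615 × 16.333 × 13.138 = 11720

1.17 × 10^4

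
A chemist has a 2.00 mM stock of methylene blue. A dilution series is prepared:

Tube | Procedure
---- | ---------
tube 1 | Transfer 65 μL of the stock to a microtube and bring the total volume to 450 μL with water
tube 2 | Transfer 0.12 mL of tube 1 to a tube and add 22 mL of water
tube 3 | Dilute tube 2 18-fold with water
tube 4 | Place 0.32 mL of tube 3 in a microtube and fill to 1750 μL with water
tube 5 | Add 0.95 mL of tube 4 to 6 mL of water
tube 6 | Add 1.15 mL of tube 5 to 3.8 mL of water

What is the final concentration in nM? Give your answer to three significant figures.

0.506 nM

Step 1: 65 μL brought to 450 μL → factor 450/65 = 6.9231
Step 2: 0.12 mL + 22 mL = 22.12 mL total → factor 22.12/0.12 = 184.33
Step 3: 18-fold → factor 18
Step 4: 0.32 mL brought to 1750 μL → factor 1.75/0.32 = 5.4688
Step 5: 0.95 mL + 6 mL = 6.95 mL total → factor 6.95/0.95 = 7.3158
Step 6: 1.15 mL + 3.8 mL = 4.95 mL total → factor 4.95/1.15 = 4.3043
Overall dilution factor = 6.9231 × 184.33 × 18 × 5.4688 × 7.3158 × 4.3043 = 3.9558 × 10^6
Final = 2.00 mM / 3.9558 × 10^6 = 5.056 × 10^-7 mM = 0.506 nM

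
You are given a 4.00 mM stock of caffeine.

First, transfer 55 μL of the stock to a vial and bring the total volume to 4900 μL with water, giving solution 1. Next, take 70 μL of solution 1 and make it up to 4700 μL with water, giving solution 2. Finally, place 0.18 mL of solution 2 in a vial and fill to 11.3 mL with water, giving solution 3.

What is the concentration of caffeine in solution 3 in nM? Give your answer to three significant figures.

Step 1: 55 μL brought to 4900 μL → factor 4900/55 = 89.091
Step 2: 70 μL brought to 4700 μL → factor 4700/70 = 67.143
Step 3: 0.18 mL brought to 11.3 mL → factor 11.3/0.18 = 62.778
Overall dilution factor = 89.091 × 67.143 × 62.778 = 3.7553 × 10^5
Final = 4.00 mM / 3.7553 × 10^5 = 1.065 × 10^-5 mM = 10.7 nM

10.7 nM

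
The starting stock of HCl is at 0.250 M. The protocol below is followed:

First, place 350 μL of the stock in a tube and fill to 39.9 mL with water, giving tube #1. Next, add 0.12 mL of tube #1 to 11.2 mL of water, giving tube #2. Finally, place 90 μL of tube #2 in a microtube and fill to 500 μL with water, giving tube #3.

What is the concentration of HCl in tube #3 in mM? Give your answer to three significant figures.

Step 1: 350 μL brought to 39.9 mL → factor 39900/350 = 114
Step 2: 0.12 mL + 11.2 mL = 11.32 mL total → factor 11.32/0.12 = 94.333
Step 3: 90 μL brought to 500 μL → factor 500/90 = 5.5556
Overall dilution factor = 114 × 94.333 × 5.5556 = 59744
Final = 0.250 M / 59744 = 4.184 × 10^-6 M = 0.00418 mM

0.00418 mM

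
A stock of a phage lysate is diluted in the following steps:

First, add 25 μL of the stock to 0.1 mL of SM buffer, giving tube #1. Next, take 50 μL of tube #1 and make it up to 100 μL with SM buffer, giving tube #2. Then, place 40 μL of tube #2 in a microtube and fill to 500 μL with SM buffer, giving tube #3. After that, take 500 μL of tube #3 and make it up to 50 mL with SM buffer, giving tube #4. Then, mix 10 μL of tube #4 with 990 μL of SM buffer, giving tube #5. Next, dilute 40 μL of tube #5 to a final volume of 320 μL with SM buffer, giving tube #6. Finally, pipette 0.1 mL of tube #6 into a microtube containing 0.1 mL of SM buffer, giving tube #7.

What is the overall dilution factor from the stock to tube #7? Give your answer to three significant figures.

2.00 × 10^7

Step 1: 25 μL + 0.1 mL = 125 μL total → factor 125/25 = 5
Step 2: 50 μL brought to 100 μL → factor 100/50 = 2
Step 3: 40 μL brought to 500 μL → factor 500/40 = 12.5
Step 4: 500 μL brought to 50 mL → factor 50000/500 = 100
Step 5: 10 μL + 990 μL = 1000 μL total → factor 1000/10 = 100
Step 6: 40 μL brought to 320 μL → factor 320/40 = 8
Step 7: 0.1 mL + 0.1 mL = 0.2 mL total → factor 0.2/0.1 = 2
Overall dilution factor = 5 × 2 × 12.5 × 100 × 100 × 8 × 2 = 2 × 10^7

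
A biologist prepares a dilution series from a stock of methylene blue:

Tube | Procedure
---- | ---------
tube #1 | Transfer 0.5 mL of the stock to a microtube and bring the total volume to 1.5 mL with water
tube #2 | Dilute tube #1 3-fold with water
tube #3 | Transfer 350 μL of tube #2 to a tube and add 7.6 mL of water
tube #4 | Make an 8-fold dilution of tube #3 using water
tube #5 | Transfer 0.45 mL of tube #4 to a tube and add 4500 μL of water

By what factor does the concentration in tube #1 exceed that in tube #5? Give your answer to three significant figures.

Step 1: 0.5 mL brought to 1.5 mL → factor 1.5/0.5 = 3
Step 2: 3-fold → factor 3
Step 3: 350 μL + 7.6 mL = 7950 μL total → factor 7950/350 = 22.714
Step 4: 8-fold → factor 8
Step 5: 0.45 mL + 4500 μL = 4.95 mL total → factor 4.95/0.45 = 11
Dilution factor to tube #1 = 3; to tube #5 = 17990
[tube #1]/[tube #5] = (factor to tube #5)/(factor to tube #1) = 17990/3 = 6.00 × 10^3

6.00 × 10^3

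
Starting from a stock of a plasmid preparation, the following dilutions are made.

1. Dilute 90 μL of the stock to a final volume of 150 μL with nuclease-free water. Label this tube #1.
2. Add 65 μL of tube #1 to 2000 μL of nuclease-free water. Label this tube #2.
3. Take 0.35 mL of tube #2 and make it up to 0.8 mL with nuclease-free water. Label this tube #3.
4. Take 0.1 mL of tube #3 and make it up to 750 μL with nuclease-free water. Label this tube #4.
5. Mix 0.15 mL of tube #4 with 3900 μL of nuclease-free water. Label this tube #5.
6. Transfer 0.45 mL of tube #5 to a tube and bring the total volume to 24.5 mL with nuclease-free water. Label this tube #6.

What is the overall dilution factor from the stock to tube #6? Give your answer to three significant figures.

1.33 × 10^6

Step 1: 90 μL brought to 150 μL → factor 150/90 = 1.6667
Step 2: 65 μL + 2000 μL = 2065 μL total → factor 2065/65 = 31.769
Step 3: 0.35 mL brought to 0.8 mL → factor 0.8/0.35 = 2.2857
Step 4: 0.1 mL brought to 750 μL → factor 0.75/0.1 = 7.5
Step 5: 0.15 mL + 3900 μL = 4.05 mL total → factor 4.05/0.15 = 27
Step 6: 0.45 mL brought to 24.5 mL → factor 24.5/0.45 = 54.444
Overall dilution factor = 1.6667 × 31.769 × 2.2857 × 7.5 × 27 × 54.444 = 1.3343 × 10^6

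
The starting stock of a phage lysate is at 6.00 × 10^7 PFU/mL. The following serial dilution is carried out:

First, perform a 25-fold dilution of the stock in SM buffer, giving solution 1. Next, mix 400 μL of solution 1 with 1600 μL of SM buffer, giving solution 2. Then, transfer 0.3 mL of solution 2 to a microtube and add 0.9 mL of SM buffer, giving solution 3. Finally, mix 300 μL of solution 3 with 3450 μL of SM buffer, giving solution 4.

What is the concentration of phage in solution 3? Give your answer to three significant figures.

Step 1: 25-fold → factor 25
Step 2: 400 μL + 1600 μL = 2000 μL total → factor 2000/400 = 5
Step 3: 0.3 mL + 0.9 mL = 1.2 mL total → factor 1.2/0.3 = 4
Dilution factor through solution 3 = 25 × 5 × 4 = 500
[solution 3] = 6.00 × 10^7 PFU/mL / 500 = 1.20 × 10^5 PFU/mL

1.20 × 10^5 PFU/mL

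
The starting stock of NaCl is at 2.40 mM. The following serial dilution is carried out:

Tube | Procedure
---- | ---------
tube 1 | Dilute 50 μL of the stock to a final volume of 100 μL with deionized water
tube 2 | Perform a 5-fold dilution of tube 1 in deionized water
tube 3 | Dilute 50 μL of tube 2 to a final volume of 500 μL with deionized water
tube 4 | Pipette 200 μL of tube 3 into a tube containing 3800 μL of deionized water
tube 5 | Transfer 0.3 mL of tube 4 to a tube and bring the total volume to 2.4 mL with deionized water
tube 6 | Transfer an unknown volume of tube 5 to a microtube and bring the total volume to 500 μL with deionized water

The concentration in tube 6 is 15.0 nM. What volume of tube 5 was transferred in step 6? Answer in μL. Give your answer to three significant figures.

Step 1: 50 μL brought to 100 μL → factor 100/50 = 2
Step 2: 5-fold → factor 5
Step 3: 50 μL brought to 500 μL → factor 500/50 = 10
Step 4: 200 μL + 3800 μL = 4000 μL total → factor 4000/200 = 20
Step 5: 0.3 mL brought to 2.4 mL → factor 2.4/0.3 = 8
Step 6: v brought to 500 μL → factor = 500 μL/v
Product of known-step factors = 16000
Overall factor = 2.40 mM / (15.0 nM) = 1.6 × 10^5
Step-6 factor = 1.6 × 10^5 / 16000 = 10
v = 500 μL / 10 = 50.0 μL

50.0 μL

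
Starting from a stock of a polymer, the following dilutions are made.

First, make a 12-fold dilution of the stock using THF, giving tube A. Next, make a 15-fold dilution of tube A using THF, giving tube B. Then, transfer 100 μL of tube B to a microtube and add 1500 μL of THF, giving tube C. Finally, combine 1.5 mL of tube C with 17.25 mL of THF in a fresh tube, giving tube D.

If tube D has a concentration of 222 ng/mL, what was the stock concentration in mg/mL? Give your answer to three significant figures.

Step 1: 12-fold → factor 12
Step 2: 15-fold → factor 15
Step 3: 100 μL + 1500 μL = 1600 μL total → factor 1600/100 = 16
Step 4: 1.5 mL + 17.25 mL = 18.75 mL total → factor 18.75/1.5 = 12.5
Overall dilution factor = 12 × 15 × 16 × 12.5 = 36000
Stock = 222 ng/mL × 36000 = 7.992 × 10^6 ng/mL = 7.99 mg/mL

7.99 mg/mL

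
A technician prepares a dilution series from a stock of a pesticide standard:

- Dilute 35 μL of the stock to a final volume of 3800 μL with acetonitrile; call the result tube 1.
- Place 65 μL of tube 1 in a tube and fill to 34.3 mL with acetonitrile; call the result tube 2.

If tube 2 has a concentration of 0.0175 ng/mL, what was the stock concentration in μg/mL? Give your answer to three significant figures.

1.00 μg/mL

Step 1: 35 μL brought to 3800 μL → factor 3800/35 = 108.57
Step 2: 65 μL brought to 34.3 mL → factor 34300/65 = 527.69
Overall dilution factor = 108.57 × 527.69 = 57292
Stock = 0.0175 ng/mL × 57292 = 1003 ng/mL = 1.00 μg/mL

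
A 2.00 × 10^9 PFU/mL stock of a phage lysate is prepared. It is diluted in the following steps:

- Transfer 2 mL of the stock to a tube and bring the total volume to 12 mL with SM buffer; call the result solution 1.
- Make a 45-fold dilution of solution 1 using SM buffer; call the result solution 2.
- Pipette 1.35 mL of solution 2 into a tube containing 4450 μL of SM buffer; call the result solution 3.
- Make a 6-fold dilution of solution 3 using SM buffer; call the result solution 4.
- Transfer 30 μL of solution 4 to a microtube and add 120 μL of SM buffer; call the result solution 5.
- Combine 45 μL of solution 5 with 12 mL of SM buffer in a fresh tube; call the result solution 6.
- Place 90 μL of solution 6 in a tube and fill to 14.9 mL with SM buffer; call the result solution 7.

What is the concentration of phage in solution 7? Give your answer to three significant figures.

1.30 PFU/mL

Step 1: 2 mL brought to 12 mL → factor 12/2 = 6
Step 2: 45-fold → factor 45
Step 3: 1.35 mL + 4450 μL = 5.8 mL total → factor 5.8/1.35 = 4.2963
Step 4: 6-fold → factor 6
Step 5: 30 μL + 120 μL = 150 μL total → factor 150/30 = 5
Step 6: 45 μL + 12 mL = 12045 μL total → factor 12045/45 = 267.67
Step 7: 90 μL brought to 14.9 mL → factor 14900/90 = 165.56
Overall dilution factor = 6 × 45 × 4.2963 × 6 × 5 × 267.67 × 165.56 = 1.5421 × 10^9
Final = 2.00 × 10^9 PFU/mL / 1.5421 × 10^9 = 1.30 PFU/mL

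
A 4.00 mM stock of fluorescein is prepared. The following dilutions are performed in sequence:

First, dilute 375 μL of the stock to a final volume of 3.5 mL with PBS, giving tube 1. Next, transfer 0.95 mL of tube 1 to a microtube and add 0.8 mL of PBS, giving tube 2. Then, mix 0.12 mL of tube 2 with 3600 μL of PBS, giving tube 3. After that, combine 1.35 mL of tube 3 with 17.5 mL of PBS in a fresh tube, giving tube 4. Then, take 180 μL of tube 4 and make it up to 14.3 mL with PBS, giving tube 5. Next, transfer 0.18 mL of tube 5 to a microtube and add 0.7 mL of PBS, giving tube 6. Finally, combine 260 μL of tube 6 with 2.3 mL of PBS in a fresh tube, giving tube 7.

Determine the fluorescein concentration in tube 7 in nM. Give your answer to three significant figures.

0.141 nM

Step 1: 375 μL brought to 3.5 mL → factor 3500/375 = 9.3333
Step 2: 0.95 mL + 0.8 mL = 1.75 mL total → factor 1.75/0.95 = 1.8421
Step 3: 0.12 mL + 3600 μL = 3.72 mL total → factor 3.72/0.12 = 31
Step 4: 1.35 mL + 17.5 mL = 18.85 mL total → factor 18.85/1.35 = 13.963
Step 5: 180 μL brought to 14.3 mL → factor 14300/180 = 79.444
Step 6: 0.18 mL + 0.7 mL = 0.88 mL total → factor 0.88/0.18 = 4.8889
Step 7: 260 μL + 2.3 mL = 2560 μL total → factor 2560/260 = 9.8462
Overall dilution factor = 9.3333 × 1.8421 × 31 × 13.963 × 79.444 × 4.8889 × 9.8462 = 2.846 × 10^7
Final = 4.00 mM / 2.846 × 10^7 = 1.405 × 10^-7 mM = 0.141 nM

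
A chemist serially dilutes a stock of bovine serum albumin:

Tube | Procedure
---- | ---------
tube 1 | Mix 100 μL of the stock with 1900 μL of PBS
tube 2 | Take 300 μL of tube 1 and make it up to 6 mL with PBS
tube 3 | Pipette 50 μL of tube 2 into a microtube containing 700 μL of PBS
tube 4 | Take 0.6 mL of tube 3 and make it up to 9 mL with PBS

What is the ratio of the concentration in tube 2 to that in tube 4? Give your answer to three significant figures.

Step 1: 100 μL + 1900 μL = 2000 μL total → factor 2000/100 = 20
Step 2: 300 μL brought to 6 mL → factor 6000/300 = 20
Step 3: 50 μL + 700 μL = 750 μL total → factor 750/50 = 15
Step 4: 0.6 mL brought to 9 mL → factor 9/0.6 = 15
Dilution factor to tube 2 = 400; to tube 4 = 90000
[tube 2]/[tube 4] = (factor to tube 4)/(factor to tube 2) = 90000/400 = 225

225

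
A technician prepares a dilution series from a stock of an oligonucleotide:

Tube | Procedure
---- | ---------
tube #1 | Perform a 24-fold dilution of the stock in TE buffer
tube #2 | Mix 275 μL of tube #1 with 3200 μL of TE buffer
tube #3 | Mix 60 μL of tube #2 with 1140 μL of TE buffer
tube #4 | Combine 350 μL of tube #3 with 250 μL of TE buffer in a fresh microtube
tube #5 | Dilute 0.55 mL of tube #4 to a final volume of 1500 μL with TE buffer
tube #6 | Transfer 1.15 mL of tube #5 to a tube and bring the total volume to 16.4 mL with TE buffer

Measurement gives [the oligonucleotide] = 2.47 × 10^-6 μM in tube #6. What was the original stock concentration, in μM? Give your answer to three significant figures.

0.999 μM

Step 1: 24-fold → factor 24
Step 2: 275 μL + 3200 μL = 3475 μL total → factor 3475/275 = 12.636
Step 3: 60 μL + 1140 μL = 1200 μL total → factor 1200/60 = 20
Step 4: 350 μL + 250 μL = 600 μL total → factor 600/350 = 1.7143
Step 5: 0.55 mL brought to 1500 μL → factor 1.5/0.55 = 2.7273
Step 6: 1.15 mL brought to 16.4 mL → factor 16.4/1.15 = 14.261
Overall dilution factor = 24 × 12.636 × 20 × 1.7143 × 2.7273 × 14.261 = 4.0441 × 10^5
Stock = 2.47 × 10^-6 μM × 4.0441 × 10^5 = 0.999 μM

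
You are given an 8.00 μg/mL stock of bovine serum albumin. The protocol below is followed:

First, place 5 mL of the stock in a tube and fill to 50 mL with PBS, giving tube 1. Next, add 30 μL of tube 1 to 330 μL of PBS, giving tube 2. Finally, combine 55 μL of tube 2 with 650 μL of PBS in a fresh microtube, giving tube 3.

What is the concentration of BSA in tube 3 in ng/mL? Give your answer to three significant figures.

5.20 ng/mL

Step 1: 5 mL brought to 50 mL → factor 50/5 = 10
Step 2: 30 μL + 330 μL = 360 μL total → factor 360/30 = 12
Step 3: 55 μL + 650 μL = 705 μL total → factor 705/55 = 12.818
Overall dilution factor = 10 × 12 × 12.818 = 1538.2
Final = 8.00 μg/mL / 1538.2 = 0.005201 μg/mL = 5.20 ng/mL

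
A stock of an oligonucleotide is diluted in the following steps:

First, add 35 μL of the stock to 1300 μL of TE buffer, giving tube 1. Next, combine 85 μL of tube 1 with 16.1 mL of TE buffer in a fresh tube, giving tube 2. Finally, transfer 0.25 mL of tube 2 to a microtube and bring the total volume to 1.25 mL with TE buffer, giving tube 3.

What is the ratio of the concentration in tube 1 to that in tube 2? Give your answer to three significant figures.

190

Step 1: 35 μL + 1300 μL = 1335 μL total → factor 1335/35 = 38.143
Step 2: 85 μL + 16.1 mL = 16185 μL total → factor 16185/85 = 190.41
Dilution factor to tube 1 = 38.143; to tube 2 = 7262.8
[tube 1]/[tube 2] = (factor to tube 2)/(factor to tube 1) = 7262.8/38.143 = 190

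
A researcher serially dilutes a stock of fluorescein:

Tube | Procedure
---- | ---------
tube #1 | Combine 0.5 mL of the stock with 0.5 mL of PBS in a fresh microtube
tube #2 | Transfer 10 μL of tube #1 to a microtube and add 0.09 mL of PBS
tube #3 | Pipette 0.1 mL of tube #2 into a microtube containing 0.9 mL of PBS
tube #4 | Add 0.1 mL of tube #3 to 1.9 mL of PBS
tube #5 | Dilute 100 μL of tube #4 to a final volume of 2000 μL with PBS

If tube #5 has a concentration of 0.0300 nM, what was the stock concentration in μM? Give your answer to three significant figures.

Step 1: 0.5 mL + 0.5 mL = 1 mL total → factor 1/0.5 = 2
Step 2: 10 μL + 0.09 mL = 100 μL total → factor 100/10 = 10
Step 3: 0.1 mL + 0.9 mL = 1 mL total → factor 1/0.1 = 10
Step 4: 0.1 mL + 1.9 mL = 2 mL total → factor 2/0.1 = 20
Step 5: 100 μL brought to 2000 μL → factor 2000/100 = 20
Overall dilution factor = 2 × 10 × 10 × 20 × 20 = 80000
Stock = 0.0300 nM × 80000 = 2400 nM = 2.40 μM

2.40 μM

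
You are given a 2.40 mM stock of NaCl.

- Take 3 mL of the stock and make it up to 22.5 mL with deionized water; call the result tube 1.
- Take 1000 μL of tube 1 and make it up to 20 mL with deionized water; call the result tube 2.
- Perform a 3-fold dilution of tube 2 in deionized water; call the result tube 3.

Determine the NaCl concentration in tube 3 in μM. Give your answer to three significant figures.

Step 1: 3 mL brought to 22.5 mL → factor 22.5/3 = 7.5
Step 2: 1000 μL brought to 20 mL → factor 20000/1000 = 20
Step 3: 3-fold → factor 3
Overall dilution factor = 7.5 × 20 × 3 = 450
Final = 2.40 mM / 450 = 0.005333 mM = 5.33 μM

5.33 μM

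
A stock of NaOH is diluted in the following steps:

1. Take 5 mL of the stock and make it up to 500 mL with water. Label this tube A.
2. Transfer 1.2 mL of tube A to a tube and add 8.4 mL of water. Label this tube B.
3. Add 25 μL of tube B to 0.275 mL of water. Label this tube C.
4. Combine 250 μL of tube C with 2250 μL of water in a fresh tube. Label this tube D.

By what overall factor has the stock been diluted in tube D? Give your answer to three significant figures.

9.60 × 10^4

Step 1: 5 mL brought to 500 mL → factor 500/5 = 100
Step 2: 1.2 mL + 8.4 mL = 9.6 mL total → factor 9.6/1.2 = 8
Step 3: 25 μL + 0.275 mL = 300 μL total → factor 300/25 = 12
Step 4: 250 μL + 2250 μL = 2500 μL total → factor 2500/250 = 10
Overall dilution factor = 100 × 8 × 12 × 10 = 96000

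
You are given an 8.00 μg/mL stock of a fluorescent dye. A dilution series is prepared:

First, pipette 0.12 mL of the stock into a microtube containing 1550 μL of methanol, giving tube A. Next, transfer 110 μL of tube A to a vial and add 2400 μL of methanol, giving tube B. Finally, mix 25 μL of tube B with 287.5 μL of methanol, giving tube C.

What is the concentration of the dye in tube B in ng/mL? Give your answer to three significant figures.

Step 1: 0.12 mL + 1550 μL = 1.67 mL total → factor 1.67/0.12 = 13.917
Step 2: 110 μL + 2400 μL = 2510 μL total → factor 2510/110 = 22.818
Dilution factor through tube B = 13.917 × 22.818 = 317.55
[tube B] = 8.00 μg/mL / 317.55 = 0.02519 μg/mL = 25.2 ng/mL

25.2 ng/mL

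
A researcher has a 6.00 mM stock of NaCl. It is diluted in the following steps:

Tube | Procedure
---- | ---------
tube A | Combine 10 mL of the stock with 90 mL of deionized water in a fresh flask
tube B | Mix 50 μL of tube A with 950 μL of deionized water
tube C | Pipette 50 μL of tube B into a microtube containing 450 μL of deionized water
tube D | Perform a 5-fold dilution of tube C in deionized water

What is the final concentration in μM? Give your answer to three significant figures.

0.600 μM

Step 1: 10 mL + 90 mL = 100 mL total → factor 100/10 = 10
Step 2: 50 μL + 950 μL = 1000 μL total → factor 1000/50 = 20
Step 3: 50 μL + 450 μL = 500 μL total → factor 500/50 = 10
Step 4: 5-fold → factor 5
Overall dilution factor = 10 × 20 × 10 × 5 = 10000
Final = 6.00 mM / 10000 = 0.0006000 mM = 0.600 μM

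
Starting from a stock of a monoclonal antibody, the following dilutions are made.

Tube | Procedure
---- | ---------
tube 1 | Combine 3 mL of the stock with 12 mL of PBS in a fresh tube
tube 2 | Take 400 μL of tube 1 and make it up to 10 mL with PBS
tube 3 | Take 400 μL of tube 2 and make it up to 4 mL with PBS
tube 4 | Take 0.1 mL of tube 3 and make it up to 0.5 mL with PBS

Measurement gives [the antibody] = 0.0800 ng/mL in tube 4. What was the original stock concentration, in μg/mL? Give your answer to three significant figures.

Step 1: 3 mL + 12 mL = 15 mL total → factor 15/3 = 5
Step 2: 400 μL brought to 10 mL → factor 10000/400 = 25
Step 3: 400 μL brought to 4 mL → factor 4000/400 = 10
Step 4: 0.1 mL brought to 0.5 mL → factor 0.5/0.1 = 5
Overall dilution factor = 5 × 25 × 10 × 5 = 6250
Stock = 0.0800 ng/mL × 6250 = 500.0 ng/mL = 0.500 μg/mL

0.500 μg/mL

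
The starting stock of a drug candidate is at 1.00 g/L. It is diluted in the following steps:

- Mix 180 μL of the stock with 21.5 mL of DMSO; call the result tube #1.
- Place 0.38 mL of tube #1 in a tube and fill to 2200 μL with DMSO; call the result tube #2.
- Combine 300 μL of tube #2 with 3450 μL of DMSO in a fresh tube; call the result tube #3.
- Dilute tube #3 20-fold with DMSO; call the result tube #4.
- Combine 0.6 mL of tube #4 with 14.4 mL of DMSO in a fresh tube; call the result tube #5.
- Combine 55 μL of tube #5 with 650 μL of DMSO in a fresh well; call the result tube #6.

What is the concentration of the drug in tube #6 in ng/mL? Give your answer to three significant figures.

Step 1: 180 μL + 21.5 mL = 21680 μL total → factor 21680/180 = 120.44
Step 2: 0.38 mL brought to 2200 μL → factor 2.2/0.38 = 5.7895
Step 3: 300 μL + 3450 μL = 3750 μL total → factor 3750/300 = 12.5
Step 4: 20-fold → factor 20
Step 5: 0.6 mL + 14.4 mL = 15 mL total → factor 15/0.6 = 25
Step 6: 55 μL + 650 μL = 705 μL total → factor 705/55 = 12.818
Overall dilution factor = 120.44 × 5.7895 × 12.5 × 20 × 25 × 12.818 = 5.5864 × 10^7
Final = 1.00 g/L / 5.5864 × 10^7 = 1.790 × 10^-8 g/L = 0.0179 ng/mL

0.0179 ng/mL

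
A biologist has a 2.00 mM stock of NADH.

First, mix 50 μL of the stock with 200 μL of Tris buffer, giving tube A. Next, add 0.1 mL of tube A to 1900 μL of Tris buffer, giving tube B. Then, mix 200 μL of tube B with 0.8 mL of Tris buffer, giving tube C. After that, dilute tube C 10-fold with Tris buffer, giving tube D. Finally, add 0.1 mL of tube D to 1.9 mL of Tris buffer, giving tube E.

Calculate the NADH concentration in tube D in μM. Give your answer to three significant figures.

Step 1: 50 μL + 200 μL = 250 μL total → factor 250/50 = 5
Step 2: 0.1 mL + 1900 μL = 2 mL total → factor 2/0.1 = 20
Step 3: 200 μL + 0.8 mL = 1000 μL total → factor 1000/200 = 5
Step 4: 10-fold → factor 10
Dilution factor through tube D = 5 × 20 × 5 × 10 = 5000
[tube D] = 2.00 mM / 5000 = 0.0004000 mM = 0.400 μM

0.400 μM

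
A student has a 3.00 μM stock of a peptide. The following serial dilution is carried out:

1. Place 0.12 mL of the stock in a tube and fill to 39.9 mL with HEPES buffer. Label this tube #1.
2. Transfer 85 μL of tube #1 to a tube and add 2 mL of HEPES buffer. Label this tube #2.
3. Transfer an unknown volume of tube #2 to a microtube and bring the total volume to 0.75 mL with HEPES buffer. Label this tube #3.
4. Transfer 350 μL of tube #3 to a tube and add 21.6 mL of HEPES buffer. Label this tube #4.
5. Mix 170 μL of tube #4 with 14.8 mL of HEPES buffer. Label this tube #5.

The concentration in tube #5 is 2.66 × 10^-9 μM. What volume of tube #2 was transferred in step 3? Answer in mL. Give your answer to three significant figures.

Step 1: 0.12 mL brought to 39.9 mL → factor 39.9/0.12 = 332.5
Step 2: 85 μL + 2 mL = 2085 μL total → factor 2085/85 = 24.529
Step 3: v brought to 0.75 mL → factor = 0.75 mL/v
Step 4: 350 μL + 21.6 mL = 21950 μL total → factor 21950/350 = 62.714
Step 5: 170 μL + 14.8 mL = 14970 μL total → factor 14970/170 = 88.059
Product of known-step factors = 4.5042 × 10^7
Overall factor = 3.00 μM / (2.66 × 10^-9 μM) = 1.1278 × 10^9
Step-3 factor = 1.1278 × 10^9 / 4.5042 × 10^7 = 25.039
v = 0.75 mL / 25.039 = 0.0300 mL

0.0300 mL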